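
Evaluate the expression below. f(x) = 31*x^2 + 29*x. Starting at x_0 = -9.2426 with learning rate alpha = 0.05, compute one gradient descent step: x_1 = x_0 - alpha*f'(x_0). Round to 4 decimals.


We compute the gradient at x_0 and apply the update.
f'(x) = 62*x + 29
f'(-9.2426) = 62*-9.2426 + 29 = -544.0412
x_1 = -9.2426 - 0.05*-544.0412 = 17.9595


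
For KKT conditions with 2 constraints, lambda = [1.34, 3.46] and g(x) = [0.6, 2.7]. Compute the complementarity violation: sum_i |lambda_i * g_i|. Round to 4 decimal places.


KKT complementary slackness check:
lambda_1 * g_1 = 1.34 * 0.6 = 0.804
lambda_2 * g_2 = 3.46 * 2.7 = 9.342
Total violation = 0.804 + 9.342 = 10.146


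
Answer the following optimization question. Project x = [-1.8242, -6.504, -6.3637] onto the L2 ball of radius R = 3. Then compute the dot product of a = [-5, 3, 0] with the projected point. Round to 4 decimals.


Step 1: Compute ||x|| (intermediates to 6 decimals).
||x|| = sqrt((-1.8242)^2 + (-6.504)^2 + (-6.3637)^2) = 9.280431
Step 2: Project.
Since ||x|| > R, scale = R/||x|| = 3/9.280431 = 0.323261, proj(x) = scale * x
proj(x) = [-0.589693, -2.10249, -2.057136]
Step 3: Dot product.
a^T * proj(x) = -5*(-0.589693) + 3*(-2.10249) + 0*(-2.057136) = -3.359


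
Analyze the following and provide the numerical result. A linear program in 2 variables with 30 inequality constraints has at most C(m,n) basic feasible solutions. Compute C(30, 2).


Each vertex corresponds to some choice of n active constraints out of m, so the number of vertices is at most C(m, n) = m! / (n!(m-n)!).
m = 30, n = 2
Numerator: 30 * 29
Denominator: 2! = 2
C(30, 2) = 435


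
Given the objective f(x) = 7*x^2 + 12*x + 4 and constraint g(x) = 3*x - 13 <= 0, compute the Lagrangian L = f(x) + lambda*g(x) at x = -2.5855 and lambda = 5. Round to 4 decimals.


Step 1: Evaluate f(x).
f(-2.5855) = 7*(-2.5855)^2 + 12*(-2.5855) + 4 = 19.7677
Step 2: Evaluate g(x).
g(-2.5855) = 3*-2.5855 - 13 = -20.7565
Step 3: Compute Lagrangian.
L = 19.7677 + 5*-20.7565 = -84.0148


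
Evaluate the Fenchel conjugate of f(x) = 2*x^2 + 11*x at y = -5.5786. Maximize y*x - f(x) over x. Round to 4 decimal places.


f*(y) = sup_x {y*x - a*x^2 - b*x} = sup_x {(y-b)*x - a*x^2}
FOC: (y - b) - 2a*x = 0 => x* = (y - b)/(2a)
x* = (-5.5786 - 11)/(2*2) = -4.1447
f*(-5.5786) = (y-b)^2/(4a) = (-5.5786 - 11)^2/(4*2)
= 274.85/8 = 34.3562


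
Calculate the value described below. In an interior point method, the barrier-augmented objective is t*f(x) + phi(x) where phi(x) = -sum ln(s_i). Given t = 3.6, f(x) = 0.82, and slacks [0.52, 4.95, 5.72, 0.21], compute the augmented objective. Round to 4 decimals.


Step 1: Compute log-barrier.
ln values: [-0.6539, 1.5994, 1.744, -1.5606]
phi = -(-0.6539 + 1.5994 + 1.744 - 1.5606) = -1.1288
Step 2: Compute augmented objective.
t*f(x) = 3.6*0.82 = 2.952
Total = 2.952 - 1.1288 = 1.8232


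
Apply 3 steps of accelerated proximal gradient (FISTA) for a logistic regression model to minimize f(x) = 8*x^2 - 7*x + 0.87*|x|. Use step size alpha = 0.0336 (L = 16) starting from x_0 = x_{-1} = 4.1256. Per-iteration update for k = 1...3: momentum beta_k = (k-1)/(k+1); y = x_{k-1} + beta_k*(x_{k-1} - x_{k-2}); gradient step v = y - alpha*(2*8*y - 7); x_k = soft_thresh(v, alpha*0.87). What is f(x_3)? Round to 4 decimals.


FISTA on f(x) = 8*x^2 - 7*x + 0.87*|x|
L = 16, alpha = 0.0336
Iteration 1: beta = 0.0, y = 4.1256 + 0.0*(4.1256 - 4.1256) = 4.1256
  grad(y) = 59.0096, v = y - alpha*grad = 2.1429
  prox(v) = soft_thresh(2.1429, 0.0292) = 2.1136
Iteration 2: beta = 0.3333, y = 2.1136 + 0.3333*(2.1136 - 4.1256) = 1.443
  grad(y) = 16.0879, v = y - alpha*grad = 0.9024
  prox(v) = soft_thresh(0.9024, 0.0292) = 0.8732
Iteration 3: beta = 0.5, y = 0.8732 + 0.5*(0.8732 - 2.1136) = 0.253
  grad(y) = -2.9522, v = y - alpha*grad = 0.3522
  prox(v) = soft_thresh(0.3522, 0.0292) = 0.323
f(x_3) = 8*0.323^2 - 7*0.323 + 0.87*|0.323| = -1.1453


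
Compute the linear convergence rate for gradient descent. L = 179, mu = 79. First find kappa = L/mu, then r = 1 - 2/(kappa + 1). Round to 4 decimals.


Step 1: Compute the condition number.
kappa = L/mu = 179/79 = 2.2658
Step 2: Compute the convergence rate.
r = 1 - 2/(kappa + 1) = 1 - 2*mu/(L + mu) = (L - mu)/(L + mu) = 100/258 = 0.3876


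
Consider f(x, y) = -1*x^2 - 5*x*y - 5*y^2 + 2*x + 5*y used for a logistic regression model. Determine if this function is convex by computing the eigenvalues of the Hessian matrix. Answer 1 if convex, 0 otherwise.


The Hessian of f(x,y) = -1*x^2 - 5*x*y - 5*y^2 + 2*x + 5*y is:
H = [[-2, -5], [-5, -10]]
Trace = -2 - 10 = -12
Determinant = -2*-10 - (-5)^2 = -5
Discriminant = (-12)^2 - 4*-5 = 164.0
Eigenvalues: lambda_1 = -12.4031, lambda_2 = 0.4031
The function is not convex.

0


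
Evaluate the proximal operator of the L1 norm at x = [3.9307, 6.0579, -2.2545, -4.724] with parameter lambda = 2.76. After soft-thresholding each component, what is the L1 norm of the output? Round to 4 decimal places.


Soft-thresholding with lambda = 2.76:
prox(3.9307) = sign(3.9307)*max(|3.9307| - 2.76, 0) = 1.1707
prox(6.0579) = sign(6.0579)*max(|6.0579| - 2.76, 0) = 3.2979
prox(-2.2545) = sign(-2.2545)*max(|-2.2545| - 2.76, 0) = 0.0
prox(-4.724) = sign(-4.724)*max(|-4.724| - 2.76, 0) = -1.964
prox(x) = [1.1707, 3.2979, 0.0, -1.964]
||prox(x)||_1 = 1.1707 + 3.2979 + 0.0 + 1.964 = 6.4326


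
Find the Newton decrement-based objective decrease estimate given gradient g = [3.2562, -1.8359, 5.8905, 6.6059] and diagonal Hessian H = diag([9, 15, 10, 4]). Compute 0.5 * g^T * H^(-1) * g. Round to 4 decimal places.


Step 1: H is diagonal, so H^(-1) * g = [0.3618, -0.1224, 0.5891, 1.6515].
Step 2: g^T H^(-1) g = sum_i g_i^2 / H_ii
  = (3.2562)^2/9 + (-1.8359)^2/15 + (5.8905)^2/10 + (6.6059)^2/4
  = 1.1781 + 0.2247 + 3.4698 + 10.9095 = 15.7821
Step 3: Objective decrease = 0.5 * g^T H^(-1) g = 7.891


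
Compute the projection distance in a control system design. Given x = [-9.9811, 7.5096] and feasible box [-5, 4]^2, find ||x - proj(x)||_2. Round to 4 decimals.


Project each component onto [-5, 4].
clip(-9.9811) = -5.0, clip(7.5096) = 4.0
Projection = [-5.0, 4.0]
Squared diffs: [24.8114, 12.3173]
Distance = sqrt(37.1287) = 6.0933


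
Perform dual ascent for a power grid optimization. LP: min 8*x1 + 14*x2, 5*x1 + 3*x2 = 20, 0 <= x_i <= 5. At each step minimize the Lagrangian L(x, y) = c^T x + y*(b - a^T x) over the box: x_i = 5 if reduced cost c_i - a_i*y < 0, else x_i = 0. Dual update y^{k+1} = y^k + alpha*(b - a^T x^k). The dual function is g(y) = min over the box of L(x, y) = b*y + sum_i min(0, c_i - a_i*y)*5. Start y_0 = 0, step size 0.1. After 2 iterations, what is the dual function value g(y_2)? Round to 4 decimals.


Dual ascent for LP: min 8*x1 + 14*x2, 5*x1 + 3*x2 = 20, 0 <= x_i <= 5
Step 1: y^k = 0.0, reduced costs: (8.0, 14.0)
  x^k = (0.0, 0.0), subgradient = b - a^T x = 20.0
  y^{k+1} = 0.0 + 0.1*20.0 = 2.0
Step 2: y^k = 2.0, reduced costs: (-2.0, 8.0)
  x^k = (5.0, 0.0), subgradient = b - a^T x = -5.0
  y^{k+1} = 2.0 + 0.1*-5.0 = 1.5
Dual objective at y_2 = 1.5: reduced costs (0.5, 9.5), box minimizer x = (0.0, 0.0)
g(y_2) = b*y + (c1 - a1*y)*x1 + (c2 - a2*y)*x2 = 20*1.5 + 0.5*0.0 + 9.5*0.0 = 30.0 + 0.0 + 0.0 = 30.0


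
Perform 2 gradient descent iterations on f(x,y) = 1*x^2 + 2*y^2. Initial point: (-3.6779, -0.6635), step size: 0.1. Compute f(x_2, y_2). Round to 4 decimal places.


Gradient descent on f(x,y) = 1*x^2 + 2*y^2.
Starting point: (-3.6779, -0.6635), alpha = 0.1
Step 1: grad_x = 2*1*-3.6779 = -7.3558, grad_y = 2*2*-0.6635 = -2.654
  x_1 = -3.6779 - 0.1*-7.3558 = -2.9423
  y_1 = -0.6635 - 0.1*-2.654 = -0.3981
Step 2: grad_x = 2*1*-2.9423 = -5.8846, grad_y = 2*2*-0.3981 = -1.5924
  x_2 = -2.9423 - 0.1*-5.8846 = -2.3539
  y_2 = -0.3981 - 0.1*-1.5924 = -0.2389
f(-2.3539, -0.2389) = 1*(-2.3539)^2 + 2*(-0.2389)^2 = 5.6547


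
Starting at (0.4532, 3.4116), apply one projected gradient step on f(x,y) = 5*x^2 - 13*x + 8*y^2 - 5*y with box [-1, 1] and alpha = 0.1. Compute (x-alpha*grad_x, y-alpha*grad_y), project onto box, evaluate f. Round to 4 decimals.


Step 1: Compute gradient at (0.4532, 3.4116).
grad_x = 2*5*0.4532 - 13 = -8.468
grad_y = 2*8*3.4116 - 5 = 49.5856
Step 2: Gradient step.
x_raw = 0.4532 - 0.1*-8.468 = 1.3
y_raw = 3.4116 - 0.1*49.5856 = -1.547
Step 3: Project onto [-1, 1].
x_proj = clip(1.3) = 1.0
y_proj = clip(-1.547) = -1.0
Step 4: Evaluate f.
f(1.0, -1.0) = 5.0


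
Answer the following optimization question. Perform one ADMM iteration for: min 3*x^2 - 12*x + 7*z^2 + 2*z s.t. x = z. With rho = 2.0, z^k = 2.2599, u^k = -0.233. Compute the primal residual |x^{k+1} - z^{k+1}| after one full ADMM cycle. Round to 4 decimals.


ADMM iteration with rho = 2.0, z^k = 2.2599, u^k = -0.233
Step 1: x-update.
Minimize 3*x^2 - 12*x + (2.0/2)*(x - 2.2599 - 0.233)^2
FOC: (2*3 + 2.0)*x = 12 + 2.0*(2.2599 + 0.233)
x^{k+1} = 2.1232
Step 2: z-update.
Minimize 7*z^2 + 2*z + (2.0/2)*(2.1232 - z - 0.233)^2
FOC: (2*7 + 2.0)*z = -2 + 2.0*(2.1232 - 0.233)
z^{k+1} = 0.1113
Step 3: u-update.
u^{k+1} = -0.233 + 2.1232 - 0.1113 = 1.7789
Step 4: Primal residual = |2.1232 - 0.1113| = 2.0119


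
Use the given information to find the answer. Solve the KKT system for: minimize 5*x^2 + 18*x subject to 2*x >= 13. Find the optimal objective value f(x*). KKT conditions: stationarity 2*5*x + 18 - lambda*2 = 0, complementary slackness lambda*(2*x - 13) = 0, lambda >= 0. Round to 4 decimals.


Step 1: Try lambda = 0 (constraint inactive).
x_unc = -18/(2*5) = -1.8
Check: 2*-1.8 = -3.6 < 13 -- violated!
Step 2: Constraint must be active: 2*x = 13
x* = 13/2 = 6.5
lambda = (2*5*6.5 + 18)/2 = 41.5
Step 3: Compute optimal value.
f(x*) = 5*6.5^2 + 18*6.5 = 328.25


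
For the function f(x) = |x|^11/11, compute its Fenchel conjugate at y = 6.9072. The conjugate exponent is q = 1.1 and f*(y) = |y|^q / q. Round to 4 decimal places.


The conjugate exponent q satisfies 1/p + 1/q = 1.
p = 11, so q = 11/(11 - 1) = 1.1
|y|^q = 6.9072^1.1 = 8.3798
f*(6.9072) = 8.3798 / 1.1 = 7.618


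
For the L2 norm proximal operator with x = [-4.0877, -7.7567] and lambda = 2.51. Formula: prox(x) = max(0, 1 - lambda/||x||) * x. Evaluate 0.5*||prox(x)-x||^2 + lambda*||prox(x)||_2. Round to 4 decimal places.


Step 1: Compute ||x||.
||x|| = 8.7679
Step 2: Compute scaling factor.
scale = max(0, 1 - 2.51/8.7679) = 0.7137
Step 3: prox(x) = [-2.9175, -5.5362]
||prox(x)|| = 6.2579
Step 4: Proximal objective.
0.5*||prox-x||^2 = 3.1501
lambda*||prox|| = 15.7073
Total = 18.8573


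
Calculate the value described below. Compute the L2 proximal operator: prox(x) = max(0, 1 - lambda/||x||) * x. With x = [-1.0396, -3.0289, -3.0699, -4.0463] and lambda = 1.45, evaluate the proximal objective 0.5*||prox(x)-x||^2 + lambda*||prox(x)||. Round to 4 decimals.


Step 1: Compute ||x||.
||x|| = 6.0043
Step 2: Compute scaling factor.
scale = max(0, 1 - 1.45/6.0043) = 0.7585
Step 3: prox(x) = [-0.7885, -2.2974, -2.3285, -3.0691]
||prox(x)|| = 4.5543
Step 4: Proximal objective.
0.5*||prox-x||^2 = 1.0513
lambda*||prox|| = 6.6037
Total = 7.655


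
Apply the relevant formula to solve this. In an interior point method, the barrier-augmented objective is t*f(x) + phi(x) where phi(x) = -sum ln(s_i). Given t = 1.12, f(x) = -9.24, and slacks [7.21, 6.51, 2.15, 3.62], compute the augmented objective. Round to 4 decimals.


Step 1: Compute log-barrier.
ln values: [1.9755, 1.8733, 0.7655, 1.2865]
phi = -(1.9755 + 1.8733 + 0.7655 + 1.2865) = -5.9008
Step 2: Compute augmented objective.
t*f(x) = 1.12*-9.24 = -10.3488
Total = -10.3488 - 5.9008 = -16.2496


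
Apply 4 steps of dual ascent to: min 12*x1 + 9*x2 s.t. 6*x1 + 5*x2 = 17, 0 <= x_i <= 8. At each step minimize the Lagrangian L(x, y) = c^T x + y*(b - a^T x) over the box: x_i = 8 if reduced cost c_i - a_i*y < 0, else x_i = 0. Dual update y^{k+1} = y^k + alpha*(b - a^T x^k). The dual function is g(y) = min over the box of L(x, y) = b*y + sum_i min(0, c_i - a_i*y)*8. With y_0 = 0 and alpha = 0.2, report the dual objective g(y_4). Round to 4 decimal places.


Dual ascent for LP: min 12*x1 + 9*x2, 6*x1 + 5*x2 = 17, 0 <= x_i <= 8
Step 1: y^k = 0.0, reduced costs: (12.0, 9.0)
  x^k = (0.0, 0.0), subgradient = b - a^T x = 17.0
  y^{k+1} = 0.0 + 0.2*17.0 = 3.4
Step 2: y^k = 3.4, reduced costs: (-8.4, -8.0)
  x^k = (8.0, 8.0), subgradient = b - a^T x = -71.0
  y^{k+1} = 3.4 + 0.2*-71.0 = -10.8
Step 3: y^k = -10.8, reduced costs: (76.8, 63.0)
  x^k = (0.0, 0.0), subgradient = b - a^T x = 17.0
  y^{k+1} = -10.8 + 0.2*17.0 = -7.4
Step 4: y^k = -7.4, reduced costs: (56.4, 46.0)
  x^k = (0.0, 0.0), subgradient = b - a^T x = 17.0
  y^{k+1} = -7.4 + 0.2*17.0 = -4.0
Dual objective at y_4 = -4.0: reduced costs (36.0, 29.0), box minimizer x = (0.0, 0.0)
g(y_4) = b*y + (c1 - a1*y)*x1 + (c2 - a2*y)*x2 = 17*(-4.0) + 36.0*0.0 + 29.0*0.0 = -68.0 + 0.0 + 0.0 = -68.0


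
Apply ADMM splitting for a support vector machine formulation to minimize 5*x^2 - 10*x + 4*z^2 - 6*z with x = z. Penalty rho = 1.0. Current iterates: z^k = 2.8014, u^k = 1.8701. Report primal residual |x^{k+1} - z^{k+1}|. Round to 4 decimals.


ADMM iteration with rho = 1.0, z^k = 2.8014, u^k = 1.8701
Step 1: x-update.
Minimize 5*x^2 - 10*x + (1.0/2)*(x - 2.8014 + 1.8701)^2
FOC: (2*5 + 1.0)*x = 10 + 1.0*(2.8014 - 1.8701)
x^{k+1} = 0.9938
Step 2: z-update.
Minimize 4*z^2 - 6*z + (1.0/2)*(0.9938 - z + 1.8701)^2
FOC: (2*4 + 1.0)*z = 6 + 1.0*(0.9938 + 1.8701)
z^{k+1} = 0.9849
Step 3: u-update.
u^{k+1} = 1.8701 + 0.9938 - 0.9849 = 1.879
Step 4: Primal residual = |0.9938 - 0.9849| = 0.0089


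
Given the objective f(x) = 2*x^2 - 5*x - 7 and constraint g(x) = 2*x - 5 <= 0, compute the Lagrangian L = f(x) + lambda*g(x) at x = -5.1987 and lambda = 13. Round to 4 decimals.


Step 1: Evaluate f(x).
f(-5.1987) = 2*(-5.1987)^2 - 5*(-5.1987) - 7 = 73.0465
Step 2: Evaluate g(x).
g(-5.1987) = 2*-5.1987 - 5 = -15.3974
Step 3: Compute Lagrangian.
L = 73.0465 + 13*-15.3974 = -127.1197


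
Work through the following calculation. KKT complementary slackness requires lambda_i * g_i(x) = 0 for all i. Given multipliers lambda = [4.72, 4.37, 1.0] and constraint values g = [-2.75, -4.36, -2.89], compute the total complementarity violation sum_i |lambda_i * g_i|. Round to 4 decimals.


KKT complementary slackness check:
lambda_1 * g_1 = 4.72 * -2.75 = -12.98
lambda_2 * g_2 = 4.37 * -4.36 = -19.0532
lambda_3 * g_3 = 1.0 * -2.89 = -2.89
Total violation = 12.98 + 19.0532 + 2.89 = 34.9232


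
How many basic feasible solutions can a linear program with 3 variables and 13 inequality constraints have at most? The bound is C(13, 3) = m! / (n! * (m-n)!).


Each vertex corresponds to some choice of n active constraints out of m, so the number of vertices is at most C(m, n) = m! / (n!(m-n)!).
m = 13, n = 3
Numerator: 13 * 12 * 11
Denominator: 3! = 6
C(13, 3) = 286


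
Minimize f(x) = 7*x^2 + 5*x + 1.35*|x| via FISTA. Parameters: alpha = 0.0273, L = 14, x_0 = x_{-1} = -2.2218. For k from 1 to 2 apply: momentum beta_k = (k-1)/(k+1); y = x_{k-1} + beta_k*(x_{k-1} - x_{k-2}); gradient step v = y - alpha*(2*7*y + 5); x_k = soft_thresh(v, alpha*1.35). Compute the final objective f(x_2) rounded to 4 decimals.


FISTA on f(x) = 7*x^2 + 5*x + 1.35*|x|
L = 14, alpha = 0.0273
Iteration 1: beta = 0.0, y = -2.2218 + 0.0*(-2.2218 + 2.2218) = -2.2218
  grad(y) = -26.1052, v = y - alpha*grad = -1.5091
  prox(v) = soft_thresh(-1.5091, 0.0369) = -1.4723
Iteration 2: beta = 0.3333, y = -1.4723 + 0.3333*(-1.4723 + 2.2218) = -1.2224
  grad(y) = -12.114, v = y - alpha*grad = -0.8917
  prox(v) = soft_thresh(-0.8917, 0.0369) = -0.8549
f(x_2) = 7*(-0.8549)^2 + 5*(-0.8549) + 1.35*|-0.8549| = 1.9953


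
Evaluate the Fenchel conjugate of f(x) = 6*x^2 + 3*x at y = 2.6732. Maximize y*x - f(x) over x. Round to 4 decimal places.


f*(y) = sup_x {y*x - a*x^2 - b*x} = sup_x {(y-b)*x - a*x^2}
FOC: (y - b) - 2a*x = 0 => x* = (y - b)/(2a)
x* = (2.6732 - 3)/(2*6) = -0.0272
f*(2.6732) = (y-b)^2/(4a) = (2.6732 - 3)^2/(4*6)
= 0.1068/24 = 0.0044


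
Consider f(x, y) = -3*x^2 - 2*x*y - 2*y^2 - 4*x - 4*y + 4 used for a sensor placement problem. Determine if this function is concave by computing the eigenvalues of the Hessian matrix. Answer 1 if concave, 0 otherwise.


The Hessian of f(x,y) = -3*x^2 - 2*x*y - 2*y^2 - 4*x - 4*y + 4 is:
H = [[-6, -2], [-2, -4]]
Trace = -6 - 4 = -10
Determinant = -6*-4 - (-2)^2 = 20
Discriminant = (-10)^2 - 4*20 = 20.0
Eigenvalues: lambda_1 = -7.2361, lambda_2 = -2.7639
The function is concave.

1


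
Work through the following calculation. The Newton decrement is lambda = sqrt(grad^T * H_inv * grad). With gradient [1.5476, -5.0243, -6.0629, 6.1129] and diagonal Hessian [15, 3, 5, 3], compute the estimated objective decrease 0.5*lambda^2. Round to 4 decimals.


Step 1: H is diagonal, so H^(-1) * g = [0.1032, -1.6748, -1.2126, 2.0376].
Step 2: g^T H^(-1) g = sum_i g_i^2 / H_ii
  = (1.5476)^2/15 + (-5.0243)^2/3 + (-6.0629)^2/5 + (6.1129)^2/3
  = 0.1597 + 8.4145 + 7.3518 + 12.4558 = 28.3818
Step 3: Objective decrease = 0.5 * g^T H^(-1) g = 14.1909


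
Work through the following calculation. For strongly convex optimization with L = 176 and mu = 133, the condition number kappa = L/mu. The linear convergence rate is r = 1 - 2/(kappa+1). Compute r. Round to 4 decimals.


Step 1: Compute the condition number.
kappa = L/mu = 176/133 = 1.3233
Step 2: Compute the convergence rate.
r = 1 - 2/(kappa + 1) = 1 - 2*mu/(L + mu) = (L - mu)/(L + mu) = 43/309 = 0.1392


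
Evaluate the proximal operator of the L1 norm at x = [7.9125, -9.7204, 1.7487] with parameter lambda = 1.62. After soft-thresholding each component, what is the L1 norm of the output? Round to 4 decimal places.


Soft-thresholding with lambda = 1.62:
prox(7.9125) = sign(7.9125)*max(|7.9125| - 1.62, 0) = 6.2925
prox(-9.7204) = sign(-9.7204)*max(|-9.7204| - 1.62, 0) = -8.1004
prox(1.7487) = sign(1.7487)*max(|1.7487| - 1.62, 0) = 0.1287
prox(x) = [6.2925, -8.1004, 0.1287]
||prox(x)||_1 = 6.2925 + 8.1004 + 0.1287 = 14.5216


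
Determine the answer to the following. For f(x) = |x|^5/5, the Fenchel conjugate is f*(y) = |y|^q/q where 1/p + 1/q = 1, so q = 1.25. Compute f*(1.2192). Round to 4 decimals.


The conjugate exponent q satisfies 1/p + 1/q = 1.
p = 5, so q = 5/(5 - 1) = 1.25
|y|^q = 1.2192^1.25 = 1.2811
f*(1.2192) = 1.2811 / 1.25 = 1.0249


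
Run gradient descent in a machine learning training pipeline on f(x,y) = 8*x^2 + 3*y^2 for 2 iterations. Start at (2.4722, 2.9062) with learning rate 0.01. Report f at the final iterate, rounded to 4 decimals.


Gradient descent on f(x,y) = 8*x^2 + 3*y^2.
Starting point: (2.4722, 2.9062), alpha = 0.01
Step 1: grad_x = 2*8*2.4722 = 39.5552, grad_y = 2*3*2.9062 = 17.4372
  x_1 = 2.4722 - 0.01*39.5552 = 2.0766
  y_1 = 2.9062 - 0.01*17.4372 = 2.7318
Step 2: grad_x = 2*8*2.0766 = 33.2264, grad_y = 2*3*2.7318 = 16.391
  x_2 = 2.0766 - 0.01*33.2264 = 1.7444
  y_2 = 2.7318 - 0.01*16.391 = 2.5679
f(1.7444, 2.5679) = 8*1.7444^2 + 3*2.5679^2 = 44.1256


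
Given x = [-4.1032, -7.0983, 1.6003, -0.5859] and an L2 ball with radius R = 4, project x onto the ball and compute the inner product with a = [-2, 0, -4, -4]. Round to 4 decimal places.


Step 1: Compute ||x|| (intermediates to 6 decimals).
||x|| = sqrt((-4.1032)^2 + (-7.0983)^2 + 1.6003^2 + (-0.5859)^2) = 8.374148
Step 2: Project.
Since ||x|| > R, scale = R/||x|| = 4/8.374148 = 0.477661, proj(x) = scale * x
proj(x) = [-1.959939, -3.390581, 0.764401, -0.279862]
Step 3: Dot product.
a^T * proj(x) = -2*(-1.959939) + 0*(-3.390581) - 4*0.764401 - 4*(-0.279862) = 1.9817


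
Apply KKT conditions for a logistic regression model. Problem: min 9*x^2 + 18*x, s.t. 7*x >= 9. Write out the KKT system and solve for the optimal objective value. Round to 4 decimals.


Step 1: Try lambda = 0 (constraint inactive).
x_unc = -18/(2*9) = -1.0
Check: 7*-1.0 = -7.0 < 9 -- violated!
Step 2: Constraint must be active: 7*x = 9
x* = 9/7 = 1.2857 (rounded; the exact value 9/7 is used below)
lambda = (2*9*(9/7) + 18)/7 = 5.8776
Step 3: Compute optimal value.
f(x*) = 9*(9/7)^2 + 18*(9/7) = 38.0204


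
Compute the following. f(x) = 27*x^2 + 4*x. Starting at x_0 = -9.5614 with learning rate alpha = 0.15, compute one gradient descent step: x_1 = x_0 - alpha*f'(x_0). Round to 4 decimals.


We compute the gradient at x_0 and apply the update.
f'(x) = 54*x + 4
f'(-9.5614) = 54*-9.5614 + 4 = -512.3156
x_1 = -9.5614 - 0.15*-512.3156 = 67.2859


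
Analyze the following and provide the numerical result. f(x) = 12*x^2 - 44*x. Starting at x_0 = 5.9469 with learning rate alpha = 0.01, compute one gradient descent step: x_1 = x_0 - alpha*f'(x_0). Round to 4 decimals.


We compute the gradient at x_0 and apply the update.
f'(x) = 24*x - 44
f'(5.9469) = 24*5.9469 - 44 = 98.7256
x_1 = 5.9469 - 0.01*98.7256 = 4.9596


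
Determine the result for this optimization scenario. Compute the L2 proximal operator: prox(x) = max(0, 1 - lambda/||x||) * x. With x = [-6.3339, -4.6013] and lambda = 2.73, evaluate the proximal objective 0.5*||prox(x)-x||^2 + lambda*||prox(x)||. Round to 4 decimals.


Step 1: Compute ||x||.
||x|| = 7.8288
Step 2: Compute scaling factor.
scale = max(0, 1 - 2.73/7.8288) = 0.6513
Step 3: prox(x) = [-4.1252, -2.9968]
||prox(x)|| = 5.0988
Step 4: Proximal objective.
0.5*||prox-x||^2 = 3.7265
lambda*||prox|| = 13.9197
Total = 17.6462


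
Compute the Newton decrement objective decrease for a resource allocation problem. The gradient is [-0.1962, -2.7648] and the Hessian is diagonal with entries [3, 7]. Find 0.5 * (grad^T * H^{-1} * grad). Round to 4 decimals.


Step 1: H is diagonal, so H^(-1) * g = [-0.0654, -0.395].
Step 2: g^T H^(-1) g = sum_i g_i^2 / H_ii
  = (-0.1962)^2/3 + (-2.7648)^2/7
  = 0.0128 + 1.092 = 1.1048
Step 3: Objective decrease = 0.5 * g^T H^(-1) g = 0.5524


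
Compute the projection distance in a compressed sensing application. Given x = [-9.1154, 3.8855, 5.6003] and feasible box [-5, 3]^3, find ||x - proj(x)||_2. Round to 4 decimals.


Project each component onto [-5, 3].
clip(-9.1154) = -5.0, clip(3.8855) = 3.0, clip(5.6003) = 3.0
Projection = [-5.0, 3.0, 3.0]
Squared diffs: [16.9365, 0.7841, 6.7616]
Distance = sqrt(24.4822) = 4.9479


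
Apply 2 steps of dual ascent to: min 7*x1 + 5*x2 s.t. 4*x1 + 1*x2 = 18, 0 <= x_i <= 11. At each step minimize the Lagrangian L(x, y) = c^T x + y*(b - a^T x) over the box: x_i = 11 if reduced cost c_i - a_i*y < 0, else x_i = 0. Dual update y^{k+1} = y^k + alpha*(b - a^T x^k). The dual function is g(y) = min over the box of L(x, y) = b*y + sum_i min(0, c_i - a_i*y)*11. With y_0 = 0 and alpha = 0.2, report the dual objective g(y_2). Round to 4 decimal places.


Dual ascent for LP: min 7*x1 + 5*x2, 4*x1 + 1*x2 = 18, 0 <= x_i <= 11
Step 1: y^k = 0.0, reduced costs: (7.0, 5.0)
  x^k = (0.0, 0.0), subgradient = b - a^T x = 18.0
  y^{k+1} = 0.0 + 0.2*18.0 = 3.6
Step 2: y^k = 3.6, reduced costs: (-7.4, 1.4)
  x^k = (11.0, 0.0), subgradient = b - a^T x = -26.0
  y^{k+1} = 3.6 + 0.2*-26.0 = -1.6
Dual objective at y_2 = -1.6: reduced costs (13.4, 6.6), box minimizer x = (0.0, 0.0)
g(y_2) = b*y + (c1 - a1*y)*x1 + (c2 - a2*y)*x2 = 18*(-1.6) + 13.4*0.0 + 6.6*0.0 = -28.8 + 0.0 + 0.0 = -28.8


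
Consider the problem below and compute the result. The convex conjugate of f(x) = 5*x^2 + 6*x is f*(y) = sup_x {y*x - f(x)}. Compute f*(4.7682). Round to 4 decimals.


f*(y) = sup_x {y*x - a*x^2 - b*x} = sup_x {(y-b)*x - a*x^2}
FOC: (y - b) - 2a*x = 0 => x* = (y - b)/(2a)
x* = (4.7682 - 6)/(2*5) = -0.1232
f*(4.7682) = (y-b)^2/(4a) = (4.7682 - 6)^2/(4*5)
= 1.5173/20 = 0.0759


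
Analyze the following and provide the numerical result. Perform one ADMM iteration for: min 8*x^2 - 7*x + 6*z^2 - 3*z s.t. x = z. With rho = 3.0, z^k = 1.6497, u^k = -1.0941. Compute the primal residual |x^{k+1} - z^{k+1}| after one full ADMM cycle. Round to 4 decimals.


ADMM iteration with rho = 3.0, z^k = 1.6497, u^k = -1.0941
Step 1: x-update.
Minimize 8*x^2 - 7*x + (3.0/2)*(x - 1.6497 - 1.0941)^2
FOC: (2*8 + 3.0)*x = 7 + 3.0*(1.6497 + 1.0941)
x^{k+1} = 0.8017
Step 2: z-update.
Minimize 6*z^2 - 3*z + (3.0/2)*(0.8017 - z - 1.0941)^2
FOC: (2*6 + 3.0)*z = 3 + 3.0*(0.8017 - 1.0941)
z^{k+1} = 0.1415
Step 3: u-update.
u^{k+1} = -1.0941 + 0.8017 - 0.1415 = -0.434
Step 4: Primal residual = |0.8017 - 0.1415| = 0.6601


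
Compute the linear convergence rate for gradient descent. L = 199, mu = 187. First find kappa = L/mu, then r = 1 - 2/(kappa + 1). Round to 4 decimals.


Step 1: Compute the condition number.
kappa = L/mu = 199/187 = 1.0642
Step 2: Compute the convergence rate.
r = 1 - 2/(kappa + 1) = 1 - 2*mu/(L + mu) = (L - mu)/(L + mu) = 12/386 = 0.0311


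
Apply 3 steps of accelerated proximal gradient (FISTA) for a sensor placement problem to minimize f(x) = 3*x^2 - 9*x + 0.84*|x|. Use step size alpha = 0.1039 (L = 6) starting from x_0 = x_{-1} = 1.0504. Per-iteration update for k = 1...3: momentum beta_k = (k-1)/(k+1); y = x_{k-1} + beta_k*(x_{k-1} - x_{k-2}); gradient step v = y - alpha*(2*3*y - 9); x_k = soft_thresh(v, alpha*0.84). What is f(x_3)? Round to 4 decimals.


FISTA on f(x) = 3*x^2 - 9*x + 0.84*|x|
L = 6, alpha = 0.1039
Iteration 1: beta = 0.0, y = 1.0504 + 0.0*(1.0504 - 1.0504) = 1.0504
  grad(y) = -2.6976, v = y - alpha*grad = 1.3307
  prox(v) = soft_thresh(1.3307, 0.0873) = 1.2434
Iteration 2: beta = 0.3333, y = 1.2434 + 0.3333*(1.2434 - 1.0504) = 1.3077
  grad(y) = -1.1536, v = y - alpha*grad = 1.4276
  prox(v) = soft_thresh(1.4276, 0.0873) = 1.3403
Iteration 3: beta = 0.5, y = 1.3403 + 0.5*(1.3403 - 1.2434) = 1.3888
  grad(y) = -0.6673, v = y - alpha*grad = 1.4581
  prox(v) = soft_thresh(1.4581, 0.0873) = 1.3708
f(x_3) = 3*1.3708^2 - 9*1.3708 + 0.84*|1.3708| = -5.5484


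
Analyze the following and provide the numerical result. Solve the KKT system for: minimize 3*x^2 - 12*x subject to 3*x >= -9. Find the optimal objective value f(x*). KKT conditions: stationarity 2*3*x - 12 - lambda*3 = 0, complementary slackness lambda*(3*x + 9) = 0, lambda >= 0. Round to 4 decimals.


Step 1: Try lambda = 0 (constraint inactive).
Stationarity: 2*3*x - 12 = 0
x* = 12/(2*3) = 2.0
Check constraint: 3*2.0 = 6.0 >= -9 -- satisfied.
Step 2: Compute optimal value.
f(x*) = 3*2.0^2 - 12*2.0 = -12.0


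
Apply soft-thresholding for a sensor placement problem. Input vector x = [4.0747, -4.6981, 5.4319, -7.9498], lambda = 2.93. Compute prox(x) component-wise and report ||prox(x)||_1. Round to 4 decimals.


Soft-thresholding with lambda = 2.93:
prox(4.0747) = sign(4.0747)*max(|4.0747| - 2.93, 0) = 1.1447
prox(-4.6981) = sign(-4.6981)*max(|-4.6981| - 2.93, 0) = -1.7681
prox(5.4319) = sign(5.4319)*max(|5.4319| - 2.93, 0) = 2.5019
prox(-7.9498) = sign(-7.9498)*max(|-7.9498| - 2.93, 0) = -5.0198
prox(x) = [1.1447, -1.7681, 2.5019, -5.0198]
||prox(x)||_1 = 1.1447 + 1.7681 + 2.5019 + 5.0198 = 10.4345


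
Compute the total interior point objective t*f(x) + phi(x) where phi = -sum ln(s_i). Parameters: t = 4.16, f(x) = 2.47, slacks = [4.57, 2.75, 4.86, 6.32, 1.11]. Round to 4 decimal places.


Step 1: Compute log-barrier.
ln values: [1.5195, 1.0116, 1.581, 1.8437, 0.1044]
phi = -(1.5195 + 1.0116 + 1.581 + 1.8437 + 0.1044) = -6.0602
Step 2: Compute augmented objective.
t*f(x) = 4.16*2.47 = 10.2752
Total = 10.2752 - 6.0602 = 4.215


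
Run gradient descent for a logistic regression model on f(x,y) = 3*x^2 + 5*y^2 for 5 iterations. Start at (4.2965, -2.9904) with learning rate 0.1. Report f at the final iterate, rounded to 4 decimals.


Gradient descent on f(x,y) = 3*x^2 + 5*y^2.
Starting point: (4.2965, -2.9904), alpha = 0.1
Step 1: grad_x = 2*3*4.2965 = 25.779, grad_y = 2*5*-2.9904 = -29.904
  x_1 = 4.2965 - 0.1*25.779 = 1.7186
  y_1 = -2.9904 - 0.1*-29.904 = 0.0
Step 2: grad_x = 2*3*1.7186 = 10.3116, grad_y = 2*5*0.0 = 0.0
  x_2 = 1.7186 - 0.1*10.3116 = 0.6874
  y_2 = 0.0 - 0.1*0.0 = 0.0
Step 3: grad_x = 2*3*0.6874 = 4.1246, grad_y = 2*5*0.0 = 0.0
  x_3 = 0.6874 - 0.1*4.1246 = 0.275
  y_3 = 0.0 - 0.1*0.0 = 0.0
Step 4: grad_x = 2*3*0.275 = 1.6499, grad_y = 2*5*0.0 = 0.0
  x_4 = 0.275 - 0.1*1.6499 = 0.11
  y_4 = 0.0 - 0.1*0.0 = 0.0
Step 5: grad_x = 2*3*0.11 = 0.6599, grad_y = 2*5*0.0 = 0.0
  x_5 = 0.11 - 0.1*0.6599 = 0.044
  y_5 = 0.0 - 0.1*0.0 = 0.0
f(0.044, 0.0) = 3*0.044^2 + 5*0.0^2 = 0.0058


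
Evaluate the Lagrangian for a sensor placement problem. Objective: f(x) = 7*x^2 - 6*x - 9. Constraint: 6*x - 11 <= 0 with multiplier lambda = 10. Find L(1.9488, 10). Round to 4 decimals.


Step 1: Evaluate f(x).
f(1.9488) = 7*1.9488^2 - 6*1.9488 - 9 = 5.892
Step 2: Evaluate g(x).
g(1.9488) = 6*1.9488 - 11 = 0.6928
Step 3: Compute Lagrangian.
L = 5.892 + 10*0.6928 = 12.82


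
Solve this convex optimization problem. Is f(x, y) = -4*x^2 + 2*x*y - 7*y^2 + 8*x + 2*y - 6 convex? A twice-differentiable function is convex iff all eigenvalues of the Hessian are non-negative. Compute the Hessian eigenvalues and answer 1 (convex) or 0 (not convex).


The Hessian of f(x,y) = -4*x^2 + 2*x*y - 7*y^2 + 8*x + 2*y - 6 is:
H = [[-8, 2], [2, -14]]
Trace = -8 - 14 = -22
Determinant = -8*-14 - (2)^2 = 108
Discriminant = (-22)^2 - 4*108 = 52.0
Eigenvalues: lambda_1 = -14.6056, lambda_2 = -7.3944
The function is not convex.

0


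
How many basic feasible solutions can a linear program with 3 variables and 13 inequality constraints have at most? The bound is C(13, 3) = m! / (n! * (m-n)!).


Each vertex corresponds to some choice of n active constraints out of m, so the number of vertices is at most C(m, n) = m! / (n!(m-n)!).
m = 13, n = 3
Numerator: 13 * 12 * 11
Denominator: 3! = 6
C(13, 3) = 286


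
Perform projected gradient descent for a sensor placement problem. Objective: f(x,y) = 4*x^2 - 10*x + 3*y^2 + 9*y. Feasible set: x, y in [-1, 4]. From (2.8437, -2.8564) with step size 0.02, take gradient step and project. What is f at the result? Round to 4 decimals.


Step 1: Compute gradient at (2.8437, -2.8564).
grad_x = 2*4*2.8437 - 10 = 12.7496
grad_y = 2*3*-2.8564 + 9 = -8.1384
Step 2: Gradient step.
x_raw = 2.8437 - 0.02*12.7496 = 2.5887
y_raw = -2.8564 - 0.02*-8.1384 = -2.6936
Step 3: Project onto [-1, 4].
x_proj = clip(2.5887) = 2.5887
y_proj = clip(-2.6936) = -1.0
Step 4: Evaluate f.
f(2.5887, -1.0) = -5.0814


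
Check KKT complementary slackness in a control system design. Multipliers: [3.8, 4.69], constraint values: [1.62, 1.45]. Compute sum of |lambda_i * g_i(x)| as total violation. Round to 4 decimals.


KKT complementary slackness check:
lambda_1 * g_1 = 3.8 * 1.62 = 6.156
lambda_2 * g_2 = 4.69 * 1.45 = 6.8005
Total violation = 6.156 + 6.8005 = 12.9565


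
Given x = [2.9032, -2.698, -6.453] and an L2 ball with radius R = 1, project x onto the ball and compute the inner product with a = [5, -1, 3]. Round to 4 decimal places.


Step 1: Compute ||x|| (intermediates to 6 decimals).
||x|| = sqrt(2.9032^2 + (-2.698)^2 + (-6.453)^2) = 7.572911
Step 2: Project.
Since ||x|| > R, scale = R/||x|| = 1/7.572911 = 0.13205, proj(x) = scale * x
proj(x) = [0.383368, -0.356271, -0.852119]
Step 3: Dot product.
a^T * proj(x) = 5*0.383368 - 1*(-0.356271) + 3*(-0.852119) = -0.2832


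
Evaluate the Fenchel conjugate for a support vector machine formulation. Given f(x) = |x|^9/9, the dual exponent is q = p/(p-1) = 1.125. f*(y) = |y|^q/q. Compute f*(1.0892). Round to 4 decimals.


The conjugate exponent q satisfies 1/p + 1/q = 1.
p = 9, so q = 9/(9 - 1) = 1.125
|y|^q = 1.0892^1.125 = 1.1009
f*(1.0892) = 1.1009 / 1.125 = 0.9786


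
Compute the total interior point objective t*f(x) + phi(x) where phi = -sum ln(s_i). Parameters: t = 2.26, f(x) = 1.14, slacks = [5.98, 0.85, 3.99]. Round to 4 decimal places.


Step 1: Compute log-barrier.
ln values: [1.7884, -0.1625, 1.3838]
phi = -(1.7884 - 0.1625 + 1.3838) = -3.0097
Step 2: Compute augmented objective.
t*f(x) = 2.26*1.14 = 2.5764
Total = 2.5764 - 3.0097 = -0.4333


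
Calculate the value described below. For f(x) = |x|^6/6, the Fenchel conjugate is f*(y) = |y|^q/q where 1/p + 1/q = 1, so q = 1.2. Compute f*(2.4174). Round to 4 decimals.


The conjugate exponent q satisfies 1/p + 1/q = 1.
p = 6, so q = 6/(6 - 1) = 1.2
|y|^q = 2.4174^1.2 = 2.8842
f*(2.4174) = 2.8842 / 1.2 = 2.4035


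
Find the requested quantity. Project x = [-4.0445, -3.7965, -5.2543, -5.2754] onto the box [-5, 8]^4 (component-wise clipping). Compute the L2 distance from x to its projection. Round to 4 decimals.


Project each component onto [-5, 8].
clip(-4.0445) = -4.0445, clip(-3.7965) = -3.7965, clip(-5.2543) = -5.0, clip(-5.2754) = -5.0
Projection = [-4.0445, -3.7965, -5.0, -5.0]
Squared diffs: [0.0, 0.0, 0.0647, 0.0758]
Distance = sqrt(0.1405) = 0.3749


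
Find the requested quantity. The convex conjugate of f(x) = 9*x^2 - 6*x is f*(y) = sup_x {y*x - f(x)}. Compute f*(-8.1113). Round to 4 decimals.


f*(y) = sup_x {y*x - a*x^2 - b*x} = sup_x {(y-b)*x - a*x^2}
FOC: (y - b) - 2a*x = 0 => x* = (y - b)/(2a)
x* = (-8.1113 + 6)/(2*9) = -0.1173
f*(-8.1113) = (y-b)^2/(4a) = (-8.1113 + 6)^2/(4*9)
= 4.4576/36 = 0.1238


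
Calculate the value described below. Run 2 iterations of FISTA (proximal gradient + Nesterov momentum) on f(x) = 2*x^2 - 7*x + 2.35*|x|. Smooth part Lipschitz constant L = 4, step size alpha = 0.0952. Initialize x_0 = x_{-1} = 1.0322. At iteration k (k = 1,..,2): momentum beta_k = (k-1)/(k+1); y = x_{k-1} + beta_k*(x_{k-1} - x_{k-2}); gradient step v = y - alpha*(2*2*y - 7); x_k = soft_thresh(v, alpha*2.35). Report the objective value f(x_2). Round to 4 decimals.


FISTA on f(x) = 2*x^2 - 7*x + 2.35*|x|
L = 4, alpha = 0.0952
Iteration 1: beta = 0.0, y = 1.0322 + 0.0*(1.0322 - 1.0322) = 1.0322
  grad(y) = -2.8712, v = y - alpha*grad = 1.3055
  prox(v) = soft_thresh(1.3055, 0.2237) = 1.0818
Iteration 2: beta = 0.3333, y = 1.0818 + 0.3333*(1.0818 - 1.0322) = 1.0984
  grad(y) = -2.6066, v = y - alpha*grad = 1.3465
  prox(v) = soft_thresh(1.3465, 0.2237) = 1.1228
f(x_2) = 2*1.1228^2 - 7*1.1228 + 2.35*|1.1228| = -2.6997


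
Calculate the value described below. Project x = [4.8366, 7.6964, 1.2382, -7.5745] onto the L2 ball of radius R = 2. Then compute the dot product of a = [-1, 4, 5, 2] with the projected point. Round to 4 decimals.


Step 1: Compute ||x|| (intermediates to 6 decimals).
||x|| = sqrt(4.8366^2 + 7.6964^2 + 1.2382^2 + (-7.5745)^2) = 11.896784
Step 2: Project.
Since ||x|| > R, scale = R/||x|| = 2/11.896784 = 0.168113, proj(x) = scale * x
proj(x) = [0.813095, 1.293865, 0.208158, -1.273372]
Step 3: Dot product.
a^T * proj(x) = -1*0.813095 + 4*1.293865 + 5*0.208158 + 2*(-1.273372) = 2.8564


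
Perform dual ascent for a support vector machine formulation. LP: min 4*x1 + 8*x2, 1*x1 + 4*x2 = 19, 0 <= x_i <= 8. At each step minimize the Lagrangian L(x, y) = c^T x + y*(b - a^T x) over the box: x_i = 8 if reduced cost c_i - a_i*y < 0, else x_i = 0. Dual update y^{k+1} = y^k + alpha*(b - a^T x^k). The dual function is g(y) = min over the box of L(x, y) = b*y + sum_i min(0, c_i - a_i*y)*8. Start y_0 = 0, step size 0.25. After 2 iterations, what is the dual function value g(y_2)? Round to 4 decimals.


Dual ascent for LP: min 4*x1 + 8*x2, 1*x1 + 4*x2 = 19, 0 <= x_i <= 8
Step 1: y^k = 0.0, reduced costs: (4.0, 8.0)
  x^k = (0.0, 0.0), subgradient = b - a^T x = 19.0
  y^{k+1} = 0.0 + 0.25*19.0 = 4.75
Step 2: y^k = 4.75, reduced costs: (-0.75, -11.0)
  x^k = (8.0, 8.0), subgradient = b - a^T x = -21.0
  y^{k+1} = 4.75 + 0.25*-21.0 = -0.5
Dual objective at y_2 = -0.5: reduced costs (4.5, 10.0), box minimizer x = (0.0, 0.0)
g(y_2) = b*y + (c1 - a1*y)*x1 + (c2 - a2*y)*x2 = 19*(-0.5) + 4.5*0.0 + 10.0*0.0 = -9.5 + 0.0 + 0.0 = -9.5


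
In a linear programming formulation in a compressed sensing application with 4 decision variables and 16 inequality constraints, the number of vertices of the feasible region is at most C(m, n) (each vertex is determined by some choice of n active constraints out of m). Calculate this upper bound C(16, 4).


Each vertex corresponds to some choice of n active constraints out of m, so the number of vertices is at most C(m, n) = m! / (n!(m-n)!).
m = 16, n = 4
Numerator: 16 * 15 * 14 * 13
Denominator: 4! = 24
C(16, 4) = 1820


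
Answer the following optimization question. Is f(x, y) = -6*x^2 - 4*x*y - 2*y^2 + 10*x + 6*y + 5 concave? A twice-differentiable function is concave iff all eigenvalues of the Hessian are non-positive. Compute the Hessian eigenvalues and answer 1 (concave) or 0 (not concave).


The Hessian of f(x,y) = -6*x^2 - 4*x*y - 2*y^2 + 10*x + 6*y + 5 is:
H = [[-12, -4], [-4, -4]]
Trace = -12 - 4 = -16
Determinant = -12*-4 - (-4)^2 = 32
Discriminant = (-16)^2 - 4*32 = 128.0
Eigenvalues: lambda_1 = -13.6569, lambda_2 = -2.3431
The function is concave.

1


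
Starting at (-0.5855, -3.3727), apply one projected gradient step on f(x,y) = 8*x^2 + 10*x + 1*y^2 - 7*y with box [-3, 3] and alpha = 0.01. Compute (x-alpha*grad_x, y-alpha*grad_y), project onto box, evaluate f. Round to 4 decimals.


Step 1: Compute gradient at (-0.5855, -3.3727).
grad_x = 2*8*-0.5855 + 10 = 0.632
grad_y = 2*1*-3.3727 - 7 = -13.7454
Step 2: Gradient step.
x_raw = -0.5855 - 0.01*0.632 = -0.5918
y_raw = -3.3727 - 0.01*-13.7454 = -3.2352
Step 3: Project onto [-3, 3].
x_proj = clip(-0.5918) = -0.5918
y_proj = clip(-3.2352) = -3.0
Step 4: Evaluate f.
f(-0.5918, -3.0) = 26.8838


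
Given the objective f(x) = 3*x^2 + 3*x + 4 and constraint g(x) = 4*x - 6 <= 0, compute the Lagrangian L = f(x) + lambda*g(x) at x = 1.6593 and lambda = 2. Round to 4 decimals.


Step 1: Evaluate f(x).
f(1.6593) = 3*1.6593^2 + 3*1.6593 + 4 = 17.2377
Step 2: Evaluate g(x).
g(1.6593) = 4*1.6593 - 6 = 0.6372
Step 3: Compute Lagrangian.
L = 17.2377 + 2*0.6372 = 18.5121


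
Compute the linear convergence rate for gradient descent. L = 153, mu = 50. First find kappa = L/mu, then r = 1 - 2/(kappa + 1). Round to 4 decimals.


Step 1: Compute the condition number.
kappa = L/mu = 153/50 = 3.06
Step 2: Compute the convergence rate.
r = 1 - 2/(kappa + 1) = 1 - 2*mu/(L + mu) = (L - mu)/(L + mu) = 103/203 = 0.5074


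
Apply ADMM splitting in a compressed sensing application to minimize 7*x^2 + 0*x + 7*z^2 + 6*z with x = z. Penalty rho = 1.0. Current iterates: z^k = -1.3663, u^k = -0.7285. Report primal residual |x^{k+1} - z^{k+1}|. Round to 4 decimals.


ADMM iteration with rho = 1.0, z^k = -1.3663, u^k = -0.7285
Step 1: x-update.
Minimize 7*x^2 + 0*x + (1.0/2)*(x + 1.3663 - 0.7285)^2
FOC: (2*7 + 1.0)*x = 0 + 1.0*(-1.3663 + 0.7285)
x^{k+1} = -0.0425
Step 2: z-update.
Minimize 7*z^2 + 6*z + (1.0/2)*(-0.0425 - z - 0.7285)^2
FOC: (2*7 + 1.0)*z = -6 + 1.0*(-0.0425 - 0.7285)
z^{k+1} = -0.4514
Step 3: u-update.
u^{k+1} = -0.7285 - 0.0425 + 0.4514 = -0.3196
Step 4: Primal residual = |-0.0425 + 0.4514| = 0.4089


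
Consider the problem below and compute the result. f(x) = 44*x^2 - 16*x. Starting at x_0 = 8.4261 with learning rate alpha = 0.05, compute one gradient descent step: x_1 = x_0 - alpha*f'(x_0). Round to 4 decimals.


We compute the gradient at x_0 and apply the update.
f'(x) = 88*x - 16
f'(8.4261) = 88*8.4261 - 16 = 725.4968
x_1 = 8.4261 - 0.05*725.4968 = -27.8487


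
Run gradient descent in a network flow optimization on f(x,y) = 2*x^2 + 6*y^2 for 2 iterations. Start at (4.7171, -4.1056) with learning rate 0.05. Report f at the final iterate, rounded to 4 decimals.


Gradient descent on f(x,y) = 2*x^2 + 6*y^2.
Starting point: (4.7171, -4.1056), alpha = 0.05
Step 1: grad_x = 2*2*4.7171 = 18.8684, grad_y = 2*6*-4.1056 = -49.2672
  x_1 = 4.7171 - 0.05*18.8684 = 3.7737
  y_1 = -4.1056 - 0.05*-49.2672 = -1.6422
Step 2: grad_x = 2*2*3.7737 = 15.0947, grad_y = 2*6*-1.6422 = -19.7069
  x_2 = 3.7737 - 0.05*15.0947 = 3.0189
  y_2 = -1.6422 - 0.05*-19.7069 = -0.6569
f(3.0189, -0.6569) = 2*3.0189^2 + 6*(-0.6569)^2 = 20.8171


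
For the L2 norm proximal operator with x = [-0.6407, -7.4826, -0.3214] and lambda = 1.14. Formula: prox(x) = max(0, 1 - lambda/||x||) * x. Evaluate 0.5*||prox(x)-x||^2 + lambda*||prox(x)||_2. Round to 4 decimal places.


Step 1: Compute ||x||.
||x|| = 7.5169
Step 2: Compute scaling factor.
scale = max(0, 1 - 1.14/7.5169) = 0.8483
Step 3: prox(x) = [-0.5435, -6.3478, -0.2727]
||prox(x)|| = 6.3769
Step 4: Proximal objective.
0.5*||prox-x||^2 = 0.6498
lambda*||prox|| = 7.2697
Total = 7.9194
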